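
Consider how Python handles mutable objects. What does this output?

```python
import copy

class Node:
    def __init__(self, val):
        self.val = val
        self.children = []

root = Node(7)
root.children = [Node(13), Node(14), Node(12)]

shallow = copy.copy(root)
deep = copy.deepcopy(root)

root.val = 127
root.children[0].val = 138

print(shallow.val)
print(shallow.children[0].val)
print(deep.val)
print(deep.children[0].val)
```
7
138
7
13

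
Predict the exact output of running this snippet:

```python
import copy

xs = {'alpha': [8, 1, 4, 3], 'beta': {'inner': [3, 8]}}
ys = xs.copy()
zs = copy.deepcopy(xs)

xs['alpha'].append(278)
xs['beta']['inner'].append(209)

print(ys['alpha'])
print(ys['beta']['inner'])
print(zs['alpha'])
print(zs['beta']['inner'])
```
[8, 1, 4, 3, 278]
[3, 8, 209]
[8, 1, 4, 3]
[3, 8]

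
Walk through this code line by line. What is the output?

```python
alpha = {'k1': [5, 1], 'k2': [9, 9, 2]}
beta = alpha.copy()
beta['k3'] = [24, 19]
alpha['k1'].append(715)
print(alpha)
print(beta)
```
{'k1': [5, 1, 715], 'k2': [9, 9, 2]}
{'k1': [5, 1, 715], 'k2': [9, 9, 2], 'k3': [24, 19]}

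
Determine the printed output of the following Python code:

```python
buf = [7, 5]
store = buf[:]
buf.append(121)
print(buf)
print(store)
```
[7, 5, 121]
[7, 5]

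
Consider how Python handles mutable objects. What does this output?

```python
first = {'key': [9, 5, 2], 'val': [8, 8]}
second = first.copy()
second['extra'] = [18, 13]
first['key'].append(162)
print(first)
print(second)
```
{'key': [9, 5, 2, 162], 'val': [8, 8]}
{'key': [9, 5, 2, 162], 'val': [8, 8], 'extra': [18, 13]}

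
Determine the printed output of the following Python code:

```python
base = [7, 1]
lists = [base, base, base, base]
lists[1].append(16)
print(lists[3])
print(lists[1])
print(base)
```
[7, 1, 16]
[7, 1, 16]
[7, 1, 16]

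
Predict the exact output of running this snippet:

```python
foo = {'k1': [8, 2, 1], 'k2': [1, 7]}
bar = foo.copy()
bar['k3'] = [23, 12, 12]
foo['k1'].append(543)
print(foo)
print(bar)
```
{'k1': [8, 2, 1, 543], 'k2': [1, 7]}
{'k1': [8, 2, 1, 543], 'k2': [1, 7], 'k3': [23, 12, 12]}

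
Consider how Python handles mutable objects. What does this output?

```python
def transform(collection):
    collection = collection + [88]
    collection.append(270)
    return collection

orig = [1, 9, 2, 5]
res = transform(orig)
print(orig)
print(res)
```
[1, 9, 2, 5]
[1, 9, 2, 5, 88, 270]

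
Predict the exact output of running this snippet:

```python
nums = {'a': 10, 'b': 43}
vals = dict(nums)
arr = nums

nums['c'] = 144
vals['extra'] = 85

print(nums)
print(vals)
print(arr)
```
{'a': 10, 'b': 43, 'c': 144}
{'a': 10, 'b': 43, 'extra': 85}
{'a': 10, 'b': 43, 'c': 144}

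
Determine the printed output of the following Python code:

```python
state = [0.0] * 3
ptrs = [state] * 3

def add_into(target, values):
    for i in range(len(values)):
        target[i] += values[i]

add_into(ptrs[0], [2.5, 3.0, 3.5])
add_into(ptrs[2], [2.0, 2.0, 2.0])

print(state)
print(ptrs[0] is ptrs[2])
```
[4.5, 5.0, 5.5]
True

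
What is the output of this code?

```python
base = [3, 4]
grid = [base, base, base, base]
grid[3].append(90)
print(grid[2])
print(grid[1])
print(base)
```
[3, 4, 90]
[3, 4, 90]
[3, 4, 90]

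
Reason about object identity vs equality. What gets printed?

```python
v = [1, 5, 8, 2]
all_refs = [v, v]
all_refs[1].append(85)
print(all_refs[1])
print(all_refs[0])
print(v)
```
[1, 5, 8, 2, 85]
[1, 5, 8, 2, 85]
[1, 5, 8, 2, 85]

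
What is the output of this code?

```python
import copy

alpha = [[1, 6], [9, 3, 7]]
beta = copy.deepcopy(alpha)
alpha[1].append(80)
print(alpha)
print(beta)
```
[[1, 6], [9, 3, 7, 80]]
[[1, 6], [9, 3, 7]]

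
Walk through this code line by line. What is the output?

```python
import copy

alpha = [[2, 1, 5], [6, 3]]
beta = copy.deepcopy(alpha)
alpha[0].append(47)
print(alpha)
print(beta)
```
[[2, 1, 5, 47], [6, 3]]
[[2, 1, 5], [6, 3]]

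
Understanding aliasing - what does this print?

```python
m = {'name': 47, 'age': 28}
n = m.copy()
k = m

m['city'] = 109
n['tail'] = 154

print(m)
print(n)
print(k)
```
{'name': 47, 'age': 28, 'city': 109}
{'name': 47, 'age': 28, 'tail': 154}
{'name': 47, 'age': 28, 'city': 109}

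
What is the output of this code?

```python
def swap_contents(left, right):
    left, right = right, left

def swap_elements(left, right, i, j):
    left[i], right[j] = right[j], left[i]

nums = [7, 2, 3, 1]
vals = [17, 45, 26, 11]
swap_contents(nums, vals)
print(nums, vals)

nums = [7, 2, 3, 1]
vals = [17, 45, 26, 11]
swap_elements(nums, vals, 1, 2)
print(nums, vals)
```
[7, 2, 3, 1] [17, 45, 26, 11]
[7, 26, 3, 1] [17, 45, 2, 11]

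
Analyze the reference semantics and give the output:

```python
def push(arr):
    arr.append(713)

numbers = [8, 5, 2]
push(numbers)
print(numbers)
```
[8, 5, 2, 713]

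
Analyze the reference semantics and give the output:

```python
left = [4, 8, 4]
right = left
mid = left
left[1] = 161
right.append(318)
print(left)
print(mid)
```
[4, 161, 4, 318]
[4, 161, 4, 318]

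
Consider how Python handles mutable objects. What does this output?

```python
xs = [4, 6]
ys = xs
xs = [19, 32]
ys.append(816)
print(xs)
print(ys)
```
[19, 32]
[4, 6, 816]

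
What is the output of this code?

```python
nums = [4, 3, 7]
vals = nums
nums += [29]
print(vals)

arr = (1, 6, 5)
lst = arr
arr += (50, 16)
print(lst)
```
[4, 3, 7, 29]
(1, 6, 5)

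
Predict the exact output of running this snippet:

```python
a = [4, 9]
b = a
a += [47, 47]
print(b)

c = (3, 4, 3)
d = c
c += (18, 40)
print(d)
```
[4, 9, 47, 47]
(3, 4, 3)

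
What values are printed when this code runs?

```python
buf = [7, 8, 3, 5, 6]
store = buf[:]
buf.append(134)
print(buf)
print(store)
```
[7, 8, 3, 5, 6, 134]
[7, 8, 3, 5, 6]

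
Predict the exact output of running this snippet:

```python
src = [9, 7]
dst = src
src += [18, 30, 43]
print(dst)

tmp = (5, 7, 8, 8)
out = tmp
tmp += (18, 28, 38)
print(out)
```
[9, 7, 18, 30, 43]
(5, 7, 8, 8)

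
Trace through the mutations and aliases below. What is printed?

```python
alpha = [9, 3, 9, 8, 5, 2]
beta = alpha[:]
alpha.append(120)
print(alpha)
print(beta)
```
[9, 3, 9, 8, 5, 2, 120]
[9, 3, 9, 8, 5, 2]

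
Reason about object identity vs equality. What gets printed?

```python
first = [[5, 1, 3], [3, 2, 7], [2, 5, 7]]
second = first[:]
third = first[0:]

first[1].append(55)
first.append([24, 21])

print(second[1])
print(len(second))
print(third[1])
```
[3, 2, 7, 55]
3
[3, 2, 7, 55]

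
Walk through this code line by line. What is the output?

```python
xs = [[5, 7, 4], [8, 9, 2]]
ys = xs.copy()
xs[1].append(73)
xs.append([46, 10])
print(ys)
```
[[5, 7, 4], [8, 9, 2, 73]]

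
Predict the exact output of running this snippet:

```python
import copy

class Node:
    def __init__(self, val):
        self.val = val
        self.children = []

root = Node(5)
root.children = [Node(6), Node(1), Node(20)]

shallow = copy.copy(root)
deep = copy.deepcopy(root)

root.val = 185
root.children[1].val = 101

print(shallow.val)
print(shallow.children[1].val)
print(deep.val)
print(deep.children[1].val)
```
5
101
5
1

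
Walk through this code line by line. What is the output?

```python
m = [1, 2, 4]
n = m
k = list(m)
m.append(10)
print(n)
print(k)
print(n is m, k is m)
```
[1, 2, 4, 10]
[1, 2, 4]
True False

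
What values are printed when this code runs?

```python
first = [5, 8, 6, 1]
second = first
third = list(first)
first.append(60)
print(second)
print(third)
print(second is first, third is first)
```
[5, 8, 6, 1, 60]
[5, 8, 6, 1]
True False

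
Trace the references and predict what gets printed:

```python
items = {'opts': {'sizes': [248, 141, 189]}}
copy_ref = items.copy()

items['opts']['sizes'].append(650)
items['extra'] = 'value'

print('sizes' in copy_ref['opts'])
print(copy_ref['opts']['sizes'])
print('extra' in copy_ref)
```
True
[248, 141, 189, 650]
False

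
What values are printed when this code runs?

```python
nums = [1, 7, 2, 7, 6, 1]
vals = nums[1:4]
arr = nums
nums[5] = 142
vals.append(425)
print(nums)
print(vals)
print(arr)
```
[1, 7, 2, 7, 6, 142]
[7, 2, 7, 425]
[1, 7, 2, 7, 6, 142]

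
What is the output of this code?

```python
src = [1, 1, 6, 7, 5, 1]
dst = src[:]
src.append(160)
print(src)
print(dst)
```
[1, 1, 6, 7, 5, 1, 160]
[1, 1, 6, 7, 5, 1]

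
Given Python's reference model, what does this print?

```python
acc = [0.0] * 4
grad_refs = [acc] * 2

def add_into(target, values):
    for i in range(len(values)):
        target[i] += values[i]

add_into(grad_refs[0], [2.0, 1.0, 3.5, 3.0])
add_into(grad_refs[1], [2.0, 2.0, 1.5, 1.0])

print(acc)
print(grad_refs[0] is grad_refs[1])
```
[4.0, 3.0, 5.0, 4.0]
True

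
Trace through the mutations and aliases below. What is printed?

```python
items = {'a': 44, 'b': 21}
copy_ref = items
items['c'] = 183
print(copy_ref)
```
{'a': 44, 'b': 21, 'c': 183}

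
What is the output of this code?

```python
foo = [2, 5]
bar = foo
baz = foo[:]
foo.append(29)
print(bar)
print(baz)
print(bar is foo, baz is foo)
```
[2, 5, 29]
[2, 5]
True False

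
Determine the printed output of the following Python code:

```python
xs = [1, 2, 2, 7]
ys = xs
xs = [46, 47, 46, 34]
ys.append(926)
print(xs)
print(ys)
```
[46, 47, 46, 34]
[1, 2, 2, 7, 926]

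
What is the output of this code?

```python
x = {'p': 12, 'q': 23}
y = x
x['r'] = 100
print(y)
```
{'p': 12, 'q': 23, 'r': 100}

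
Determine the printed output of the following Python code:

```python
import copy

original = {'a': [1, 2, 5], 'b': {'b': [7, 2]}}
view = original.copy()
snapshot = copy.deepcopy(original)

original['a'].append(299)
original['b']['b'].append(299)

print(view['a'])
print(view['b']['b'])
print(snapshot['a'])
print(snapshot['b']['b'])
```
[1, 2, 5, 299]
[7, 2, 299]
[1, 2, 5]
[7, 2]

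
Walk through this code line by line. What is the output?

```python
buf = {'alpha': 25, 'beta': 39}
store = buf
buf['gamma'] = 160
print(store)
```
{'alpha': 25, 'beta': 39, 'gamma': 160}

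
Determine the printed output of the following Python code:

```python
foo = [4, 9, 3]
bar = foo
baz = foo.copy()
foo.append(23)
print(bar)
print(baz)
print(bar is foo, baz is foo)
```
[4, 9, 3, 23]
[4, 9, 3]
True False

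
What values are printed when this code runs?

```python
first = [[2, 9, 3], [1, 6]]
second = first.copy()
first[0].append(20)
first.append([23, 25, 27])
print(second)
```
[[2, 9, 3, 20], [1, 6]]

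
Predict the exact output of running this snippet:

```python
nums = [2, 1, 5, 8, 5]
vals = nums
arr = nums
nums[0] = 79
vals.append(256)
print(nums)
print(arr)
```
[79, 1, 5, 8, 5, 256]
[79, 1, 5, 8, 5, 256]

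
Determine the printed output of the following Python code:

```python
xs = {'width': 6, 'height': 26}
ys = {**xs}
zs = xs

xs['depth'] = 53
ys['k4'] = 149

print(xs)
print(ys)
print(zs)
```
{'width': 6, 'height': 26, 'depth': 53}
{'width': 6, 'height': 26, 'k4': 149}
{'width': 6, 'height': 26, 'depth': 53}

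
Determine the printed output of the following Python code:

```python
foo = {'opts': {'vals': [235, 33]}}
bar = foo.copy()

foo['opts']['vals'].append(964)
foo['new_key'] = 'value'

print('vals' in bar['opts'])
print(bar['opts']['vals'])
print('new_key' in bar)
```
True
[235, 33, 964]
False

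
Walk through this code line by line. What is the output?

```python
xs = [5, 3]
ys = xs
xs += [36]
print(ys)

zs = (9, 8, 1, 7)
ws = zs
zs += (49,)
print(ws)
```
[5, 3, 36]
(9, 8, 1, 7)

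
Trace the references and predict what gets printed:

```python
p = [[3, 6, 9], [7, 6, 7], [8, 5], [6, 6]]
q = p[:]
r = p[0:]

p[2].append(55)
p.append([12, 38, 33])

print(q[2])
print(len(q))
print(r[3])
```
[8, 5, 55]
4
[6, 6]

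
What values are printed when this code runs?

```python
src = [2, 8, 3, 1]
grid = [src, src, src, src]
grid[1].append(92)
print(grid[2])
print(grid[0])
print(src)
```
[2, 8, 3, 1, 92]
[2, 8, 3, 1, 92]
[2, 8, 3, 1, 92]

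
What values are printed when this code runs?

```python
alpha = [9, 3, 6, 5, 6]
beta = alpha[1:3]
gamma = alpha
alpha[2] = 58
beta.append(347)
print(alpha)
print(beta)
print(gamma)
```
[9, 3, 58, 5, 6]
[3, 6, 347]
[9, 3, 58, 5, 6]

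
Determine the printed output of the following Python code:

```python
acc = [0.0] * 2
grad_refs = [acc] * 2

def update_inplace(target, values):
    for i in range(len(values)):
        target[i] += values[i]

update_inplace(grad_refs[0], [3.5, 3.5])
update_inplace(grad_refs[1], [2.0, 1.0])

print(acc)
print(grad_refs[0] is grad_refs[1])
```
[5.5, 4.5]
True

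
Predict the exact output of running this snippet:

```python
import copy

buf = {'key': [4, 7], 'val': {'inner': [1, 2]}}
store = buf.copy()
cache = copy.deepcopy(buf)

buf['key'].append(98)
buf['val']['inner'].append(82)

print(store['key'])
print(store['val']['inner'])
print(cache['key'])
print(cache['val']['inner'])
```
[4, 7, 98]
[1, 2, 82]
[4, 7]
[1, 2]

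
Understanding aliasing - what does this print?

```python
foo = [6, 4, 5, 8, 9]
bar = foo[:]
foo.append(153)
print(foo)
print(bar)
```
[6, 4, 5, 8, 9, 153]
[6, 4, 5, 8, 9]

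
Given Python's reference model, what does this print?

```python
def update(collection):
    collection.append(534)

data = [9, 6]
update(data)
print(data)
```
[9, 6, 534]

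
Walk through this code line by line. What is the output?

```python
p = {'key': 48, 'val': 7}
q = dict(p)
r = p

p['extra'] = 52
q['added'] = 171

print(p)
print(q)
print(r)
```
{'key': 48, 'val': 7, 'extra': 52}
{'key': 48, 'val': 7, 'added': 171}
{'key': 48, 'val': 7, 'extra': 52}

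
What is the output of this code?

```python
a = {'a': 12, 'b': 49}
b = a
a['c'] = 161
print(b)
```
{'a': 12, 'b': 49, 'c': 161}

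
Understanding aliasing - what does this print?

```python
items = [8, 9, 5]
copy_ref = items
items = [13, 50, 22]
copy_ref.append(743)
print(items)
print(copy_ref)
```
[13, 50, 22]
[8, 9, 5, 743]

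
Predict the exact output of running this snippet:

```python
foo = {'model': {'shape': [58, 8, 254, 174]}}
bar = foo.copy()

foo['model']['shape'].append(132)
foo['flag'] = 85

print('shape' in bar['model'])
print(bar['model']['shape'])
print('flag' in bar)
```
True
[58, 8, 254, 174, 132]
False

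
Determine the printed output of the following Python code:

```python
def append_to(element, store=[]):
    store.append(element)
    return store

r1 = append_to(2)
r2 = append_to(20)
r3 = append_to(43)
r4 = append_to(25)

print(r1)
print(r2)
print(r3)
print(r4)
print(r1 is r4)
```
[2, 20, 43, 25]
[2, 20, 43, 25]
[2, 20, 43, 25]
[2, 20, 43, 25]
True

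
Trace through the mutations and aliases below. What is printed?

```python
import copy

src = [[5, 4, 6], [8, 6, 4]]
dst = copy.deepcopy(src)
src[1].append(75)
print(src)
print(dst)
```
[[5, 4, 6], [8, 6, 4, 75]]
[[5, 4, 6], [8, 6, 4]]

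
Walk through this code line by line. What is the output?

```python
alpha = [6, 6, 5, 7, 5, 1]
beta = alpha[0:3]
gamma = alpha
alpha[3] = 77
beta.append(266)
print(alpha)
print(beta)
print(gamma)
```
[6, 6, 5, 77, 5, 1]
[6, 6, 5, 266]
[6, 6, 5, 77, 5, 1]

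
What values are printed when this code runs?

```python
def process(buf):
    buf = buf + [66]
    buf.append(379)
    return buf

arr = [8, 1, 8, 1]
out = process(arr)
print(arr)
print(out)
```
[8, 1, 8, 1]
[8, 1, 8, 1, 66, 379]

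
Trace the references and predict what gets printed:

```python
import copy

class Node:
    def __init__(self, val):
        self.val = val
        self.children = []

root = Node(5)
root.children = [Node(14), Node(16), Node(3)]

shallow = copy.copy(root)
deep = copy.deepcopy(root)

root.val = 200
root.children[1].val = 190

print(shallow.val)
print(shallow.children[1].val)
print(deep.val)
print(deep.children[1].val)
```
5
190
5
16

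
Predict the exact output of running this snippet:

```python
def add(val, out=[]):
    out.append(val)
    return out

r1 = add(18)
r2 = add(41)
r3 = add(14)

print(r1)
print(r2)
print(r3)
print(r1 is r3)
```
[18, 41, 14]
[18, 41, 14]
[18, 41, 14]
True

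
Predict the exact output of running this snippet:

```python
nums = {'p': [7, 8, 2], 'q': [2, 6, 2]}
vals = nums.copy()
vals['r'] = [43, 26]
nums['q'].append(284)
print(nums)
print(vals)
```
{'p': [7, 8, 2], 'q': [2, 6, 2, 284]}
{'p': [7, 8, 2], 'q': [2, 6, 2, 284], 'r': [43, 26]}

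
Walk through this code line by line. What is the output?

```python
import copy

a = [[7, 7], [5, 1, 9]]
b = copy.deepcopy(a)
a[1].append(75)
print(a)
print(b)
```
[[7, 7], [5, 1, 9, 75]]
[[7, 7], [5, 1, 9]]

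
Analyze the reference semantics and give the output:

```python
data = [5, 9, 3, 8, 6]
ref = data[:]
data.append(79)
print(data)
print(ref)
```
[5, 9, 3, 8, 6, 79]
[5, 9, 3, 8, 6]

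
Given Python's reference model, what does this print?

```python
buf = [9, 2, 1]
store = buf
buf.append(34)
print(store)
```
[9, 2, 1, 34]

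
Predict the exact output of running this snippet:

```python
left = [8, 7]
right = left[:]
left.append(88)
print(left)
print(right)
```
[8, 7, 88]
[8, 7]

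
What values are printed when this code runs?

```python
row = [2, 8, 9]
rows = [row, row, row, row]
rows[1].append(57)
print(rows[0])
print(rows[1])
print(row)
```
[2, 8, 9, 57]
[2, 8, 9, 57]
[2, 8, 9, 57]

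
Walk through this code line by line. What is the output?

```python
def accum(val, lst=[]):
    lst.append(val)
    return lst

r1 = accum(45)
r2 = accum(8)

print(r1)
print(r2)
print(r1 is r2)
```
[45, 8]
[45, 8]
True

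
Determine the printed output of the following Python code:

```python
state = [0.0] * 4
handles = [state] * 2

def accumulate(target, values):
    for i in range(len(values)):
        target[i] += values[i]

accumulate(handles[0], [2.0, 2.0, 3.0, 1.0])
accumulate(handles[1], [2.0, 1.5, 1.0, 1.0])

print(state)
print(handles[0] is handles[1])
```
[4.0, 3.5, 4.0, 2.0]
True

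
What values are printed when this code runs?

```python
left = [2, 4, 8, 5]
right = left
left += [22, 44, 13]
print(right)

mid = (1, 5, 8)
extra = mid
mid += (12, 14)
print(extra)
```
[2, 4, 8, 5, 22, 44, 13]
(1, 5, 8)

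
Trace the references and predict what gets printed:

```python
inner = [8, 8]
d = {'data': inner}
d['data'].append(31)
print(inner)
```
[8, 8, 31]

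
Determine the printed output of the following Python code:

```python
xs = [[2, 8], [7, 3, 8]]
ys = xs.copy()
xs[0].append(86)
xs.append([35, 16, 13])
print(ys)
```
[[2, 8, 86], [7, 3, 8]]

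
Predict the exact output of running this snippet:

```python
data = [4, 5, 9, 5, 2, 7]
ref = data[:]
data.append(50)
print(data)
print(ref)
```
[4, 5, 9, 5, 2, 7, 50]
[4, 5, 9, 5, 2, 7]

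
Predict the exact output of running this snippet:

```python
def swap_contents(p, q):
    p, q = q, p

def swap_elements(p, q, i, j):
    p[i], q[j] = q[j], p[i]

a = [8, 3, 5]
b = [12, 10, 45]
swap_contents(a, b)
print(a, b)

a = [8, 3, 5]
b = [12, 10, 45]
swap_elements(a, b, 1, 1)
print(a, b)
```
[8, 3, 5] [12, 10, 45]
[8, 10, 5] [12, 3, 45]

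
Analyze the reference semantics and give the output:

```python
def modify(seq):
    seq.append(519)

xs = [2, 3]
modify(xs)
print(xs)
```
[2, 3, 519]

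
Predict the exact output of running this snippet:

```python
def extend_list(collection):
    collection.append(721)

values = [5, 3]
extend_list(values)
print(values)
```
[5, 3, 721]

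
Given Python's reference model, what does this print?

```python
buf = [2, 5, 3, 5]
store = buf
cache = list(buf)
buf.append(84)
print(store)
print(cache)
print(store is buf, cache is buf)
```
[2, 5, 3, 5, 84]
[2, 5, 3, 5]
True False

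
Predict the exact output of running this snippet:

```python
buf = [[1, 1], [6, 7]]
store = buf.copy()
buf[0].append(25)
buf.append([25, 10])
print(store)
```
[[1, 1, 25], [6, 7]]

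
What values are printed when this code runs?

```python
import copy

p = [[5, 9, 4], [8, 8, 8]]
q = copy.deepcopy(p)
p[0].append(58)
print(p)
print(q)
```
[[5, 9, 4, 58], [8, 8, 8]]
[[5, 9, 4], [8, 8, 8]]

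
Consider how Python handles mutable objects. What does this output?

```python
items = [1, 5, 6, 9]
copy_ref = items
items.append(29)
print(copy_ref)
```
[1, 5, 6, 9, 29]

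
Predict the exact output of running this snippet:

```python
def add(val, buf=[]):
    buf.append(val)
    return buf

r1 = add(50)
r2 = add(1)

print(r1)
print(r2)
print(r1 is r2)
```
[50, 1]
[50, 1]
True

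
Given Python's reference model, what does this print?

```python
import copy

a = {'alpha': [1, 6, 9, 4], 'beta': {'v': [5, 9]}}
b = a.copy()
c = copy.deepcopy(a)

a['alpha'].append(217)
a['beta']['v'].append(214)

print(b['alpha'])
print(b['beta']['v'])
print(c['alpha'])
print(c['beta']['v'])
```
[1, 6, 9, 4, 217]
[5, 9, 214]
[1, 6, 9, 4]
[5, 9]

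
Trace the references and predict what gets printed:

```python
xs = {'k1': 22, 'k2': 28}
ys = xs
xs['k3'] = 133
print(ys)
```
{'k1': 22, 'k2': 28, 'k3': 133}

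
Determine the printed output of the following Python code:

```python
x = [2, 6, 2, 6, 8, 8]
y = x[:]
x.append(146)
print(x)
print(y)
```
[2, 6, 2, 6, 8, 8, 146]
[2, 6, 2, 6, 8, 8]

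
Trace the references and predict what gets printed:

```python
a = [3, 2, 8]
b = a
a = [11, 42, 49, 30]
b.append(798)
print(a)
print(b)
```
[11, 42, 49, 30]
[3, 2, 8, 798]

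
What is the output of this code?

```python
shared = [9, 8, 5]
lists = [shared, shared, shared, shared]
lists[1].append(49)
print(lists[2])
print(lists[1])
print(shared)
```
[9, 8, 5, 49]
[9, 8, 5, 49]
[9, 8, 5, 49]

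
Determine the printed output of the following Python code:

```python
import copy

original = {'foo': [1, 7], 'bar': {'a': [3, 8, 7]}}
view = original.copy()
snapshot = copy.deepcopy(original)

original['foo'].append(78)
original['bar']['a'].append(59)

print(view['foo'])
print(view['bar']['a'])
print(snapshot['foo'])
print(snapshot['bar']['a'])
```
[1, 7, 78]
[3, 8, 7, 59]
[1, 7]
[3, 8, 7]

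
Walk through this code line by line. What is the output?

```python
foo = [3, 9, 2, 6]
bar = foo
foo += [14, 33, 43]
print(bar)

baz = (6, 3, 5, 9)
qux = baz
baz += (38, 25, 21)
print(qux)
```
[3, 9, 2, 6, 14, 33, 43]
(6, 3, 5, 9)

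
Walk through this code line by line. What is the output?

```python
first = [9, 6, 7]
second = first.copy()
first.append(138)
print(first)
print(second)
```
[9, 6, 7, 138]
[9, 6, 7]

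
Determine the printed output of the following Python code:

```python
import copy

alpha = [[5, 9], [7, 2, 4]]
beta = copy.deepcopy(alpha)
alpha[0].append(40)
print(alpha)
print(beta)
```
[[5, 9, 40], [7, 2, 4]]
[[5, 9], [7, 2, 4]]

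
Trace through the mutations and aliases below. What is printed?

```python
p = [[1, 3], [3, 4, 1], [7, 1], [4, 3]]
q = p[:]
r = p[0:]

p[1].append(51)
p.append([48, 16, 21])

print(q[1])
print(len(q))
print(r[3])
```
[3, 4, 1, 51]
4
[4, 3]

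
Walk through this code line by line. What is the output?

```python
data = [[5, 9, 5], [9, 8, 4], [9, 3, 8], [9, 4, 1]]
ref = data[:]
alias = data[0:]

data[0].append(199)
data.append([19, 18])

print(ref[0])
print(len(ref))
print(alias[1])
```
[5, 9, 5, 199]
4
[9, 8, 4]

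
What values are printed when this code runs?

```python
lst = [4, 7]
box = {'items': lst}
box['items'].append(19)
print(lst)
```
[4, 7, 19]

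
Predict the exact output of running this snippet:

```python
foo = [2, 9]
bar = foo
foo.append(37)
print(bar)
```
[2, 9, 37]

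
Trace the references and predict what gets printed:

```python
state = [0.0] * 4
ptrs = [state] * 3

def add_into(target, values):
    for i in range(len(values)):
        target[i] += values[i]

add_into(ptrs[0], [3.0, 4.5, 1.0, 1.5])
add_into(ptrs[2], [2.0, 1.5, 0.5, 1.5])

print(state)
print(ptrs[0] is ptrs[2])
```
[5.0, 6.0, 1.5, 3.0]
True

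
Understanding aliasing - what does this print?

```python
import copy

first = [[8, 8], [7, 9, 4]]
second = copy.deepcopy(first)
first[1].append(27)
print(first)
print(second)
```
[[8, 8], [7, 9, 4, 27]]
[[8, 8], [7, 9, 4]]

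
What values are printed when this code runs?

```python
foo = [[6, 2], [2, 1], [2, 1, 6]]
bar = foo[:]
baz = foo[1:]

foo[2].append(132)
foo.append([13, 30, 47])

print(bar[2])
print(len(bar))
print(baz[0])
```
[2, 1, 6, 132]
3
[2, 1]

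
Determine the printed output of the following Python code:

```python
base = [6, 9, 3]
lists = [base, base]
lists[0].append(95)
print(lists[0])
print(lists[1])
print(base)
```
[6, 9, 3, 95]
[6, 9, 3, 95]
[6, 9, 3, 95]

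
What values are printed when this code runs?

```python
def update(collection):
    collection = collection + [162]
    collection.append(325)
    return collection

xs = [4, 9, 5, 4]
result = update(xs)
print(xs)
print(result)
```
[4, 9, 5, 4]
[4, 9, 5, 4, 162, 325]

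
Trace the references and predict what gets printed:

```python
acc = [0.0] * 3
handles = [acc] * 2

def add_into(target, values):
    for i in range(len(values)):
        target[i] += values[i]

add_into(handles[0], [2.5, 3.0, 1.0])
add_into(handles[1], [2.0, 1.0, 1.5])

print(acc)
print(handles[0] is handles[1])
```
[4.5, 4.0, 2.5]
True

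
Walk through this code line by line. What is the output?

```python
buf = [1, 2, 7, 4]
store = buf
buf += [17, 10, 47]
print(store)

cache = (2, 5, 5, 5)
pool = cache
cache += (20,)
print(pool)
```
[1, 2, 7, 4, 17, 10, 47]
(2, 5, 5, 5)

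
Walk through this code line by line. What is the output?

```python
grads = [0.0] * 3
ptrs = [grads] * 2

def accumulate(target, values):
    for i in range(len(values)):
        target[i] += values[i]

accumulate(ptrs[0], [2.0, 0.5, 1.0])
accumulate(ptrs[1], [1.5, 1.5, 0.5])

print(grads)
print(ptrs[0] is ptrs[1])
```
[3.5, 2.0, 1.5]
True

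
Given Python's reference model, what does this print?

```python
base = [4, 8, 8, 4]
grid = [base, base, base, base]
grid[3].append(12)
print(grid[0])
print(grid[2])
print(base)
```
[4, 8, 8, 4, 12]
[4, 8, 8, 4, 12]
[4, 8, 8, 4, 12]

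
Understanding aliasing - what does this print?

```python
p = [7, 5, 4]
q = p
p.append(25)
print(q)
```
[7, 5, 4, 25]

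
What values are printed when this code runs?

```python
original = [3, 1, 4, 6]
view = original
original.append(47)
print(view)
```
[3, 1, 4, 6, 47]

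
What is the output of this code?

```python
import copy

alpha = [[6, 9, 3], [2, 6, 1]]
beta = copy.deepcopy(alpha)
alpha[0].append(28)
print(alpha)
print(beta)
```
[[6, 9, 3, 28], [2, 6, 1]]
[[6, 9, 3], [2, 6, 1]]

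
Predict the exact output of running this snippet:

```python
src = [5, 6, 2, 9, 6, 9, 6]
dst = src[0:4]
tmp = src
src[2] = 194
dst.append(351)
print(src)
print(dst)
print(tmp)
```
[5, 6, 194, 9, 6, 9, 6]
[5, 6, 2, 9, 351]
[5, 6, 194, 9, 6, 9, 6]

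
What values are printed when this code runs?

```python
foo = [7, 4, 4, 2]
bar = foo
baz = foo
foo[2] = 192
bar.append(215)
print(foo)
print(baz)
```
[7, 4, 192, 2, 215]
[7, 4, 192, 2, 215]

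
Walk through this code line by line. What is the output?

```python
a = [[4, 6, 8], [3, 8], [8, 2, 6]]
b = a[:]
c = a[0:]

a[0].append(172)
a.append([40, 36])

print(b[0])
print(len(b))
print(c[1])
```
[4, 6, 8, 172]
3
[3, 8]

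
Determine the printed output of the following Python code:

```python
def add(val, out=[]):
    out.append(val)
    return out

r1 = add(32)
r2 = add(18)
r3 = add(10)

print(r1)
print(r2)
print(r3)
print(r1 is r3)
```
[32, 18, 10]
[32, 18, 10]
[32, 18, 10]
True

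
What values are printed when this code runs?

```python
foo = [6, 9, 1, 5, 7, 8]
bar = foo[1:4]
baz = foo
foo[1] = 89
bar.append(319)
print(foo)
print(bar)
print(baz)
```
[6, 89, 1, 5, 7, 8]
[9, 1, 5, 319]
[6, 89, 1, 5, 7, 8]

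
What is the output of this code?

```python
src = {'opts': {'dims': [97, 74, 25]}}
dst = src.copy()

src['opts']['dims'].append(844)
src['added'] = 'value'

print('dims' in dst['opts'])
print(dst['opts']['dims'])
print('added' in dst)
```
True
[97, 74, 25, 844]
False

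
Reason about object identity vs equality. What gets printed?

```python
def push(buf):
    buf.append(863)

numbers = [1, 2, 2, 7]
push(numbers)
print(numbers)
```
[1, 2, 2, 7, 863]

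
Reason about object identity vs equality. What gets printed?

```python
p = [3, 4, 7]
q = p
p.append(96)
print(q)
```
[3, 4, 7, 96]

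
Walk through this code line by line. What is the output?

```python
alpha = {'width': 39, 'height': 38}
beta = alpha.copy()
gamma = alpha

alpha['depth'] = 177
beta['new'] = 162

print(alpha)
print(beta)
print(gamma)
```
{'width': 39, 'height': 38, 'depth': 177}
{'width': 39, 'height': 38, 'new': 162}
{'width': 39, 'height': 38, 'depth': 177}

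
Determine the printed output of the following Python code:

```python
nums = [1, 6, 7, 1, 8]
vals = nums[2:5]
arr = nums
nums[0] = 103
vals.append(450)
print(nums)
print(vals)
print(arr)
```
[103, 6, 7, 1, 8]
[7, 1, 8, 450]
[103, 6, 7, 1, 8]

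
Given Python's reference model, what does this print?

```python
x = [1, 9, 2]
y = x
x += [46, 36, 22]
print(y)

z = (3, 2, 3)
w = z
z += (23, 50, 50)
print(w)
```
[1, 9, 2, 46, 36, 22]
(3, 2, 3)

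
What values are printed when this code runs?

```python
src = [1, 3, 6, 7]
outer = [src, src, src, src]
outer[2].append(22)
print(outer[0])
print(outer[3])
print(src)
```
[1, 3, 6, 7, 22]
[1, 3, 6, 7, 22]
[1, 3, 6, 7, 22]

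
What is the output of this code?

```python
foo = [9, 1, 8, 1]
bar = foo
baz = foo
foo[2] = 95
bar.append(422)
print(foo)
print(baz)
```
[9, 1, 95, 1, 422]
[9, 1, 95, 1, 422]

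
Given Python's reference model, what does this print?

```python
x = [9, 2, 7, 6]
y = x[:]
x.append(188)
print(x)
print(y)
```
[9, 2, 7, 6, 188]
[9, 2, 7, 6]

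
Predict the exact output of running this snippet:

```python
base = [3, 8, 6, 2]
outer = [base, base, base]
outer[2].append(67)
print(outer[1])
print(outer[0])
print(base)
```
[3, 8, 6, 2, 67]
[3, 8, 6, 2, 67]
[3, 8, 6, 2, 67]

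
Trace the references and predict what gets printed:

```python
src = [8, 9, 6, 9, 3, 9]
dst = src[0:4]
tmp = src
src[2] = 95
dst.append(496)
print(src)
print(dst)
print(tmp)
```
[8, 9, 95, 9, 3, 9]
[8, 9, 6, 9, 496]
[8, 9, 95, 9, 3, 9]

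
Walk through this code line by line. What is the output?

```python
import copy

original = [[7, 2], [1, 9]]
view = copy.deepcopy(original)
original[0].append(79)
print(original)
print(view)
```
[[7, 2, 79], [1, 9]]
[[7, 2], [1, 9]]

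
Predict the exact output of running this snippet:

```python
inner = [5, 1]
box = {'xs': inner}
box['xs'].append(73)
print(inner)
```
[5, 1, 73]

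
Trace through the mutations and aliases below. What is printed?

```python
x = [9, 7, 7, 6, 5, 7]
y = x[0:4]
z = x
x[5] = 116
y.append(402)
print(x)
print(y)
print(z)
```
[9, 7, 7, 6, 5, 116]
[9, 7, 7, 6, 402]
[9, 7, 7, 6, 5, 116]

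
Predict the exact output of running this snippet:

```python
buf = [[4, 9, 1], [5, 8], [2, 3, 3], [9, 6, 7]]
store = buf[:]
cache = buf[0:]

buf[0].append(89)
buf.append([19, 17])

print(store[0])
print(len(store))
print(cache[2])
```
[4, 9, 1, 89]
4
[2, 3, 3]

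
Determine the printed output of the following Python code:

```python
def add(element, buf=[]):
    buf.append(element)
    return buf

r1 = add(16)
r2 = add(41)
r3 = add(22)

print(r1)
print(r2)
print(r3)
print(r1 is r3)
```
[16, 41, 22]
[16, 41, 22]
[16, 41, 22]
True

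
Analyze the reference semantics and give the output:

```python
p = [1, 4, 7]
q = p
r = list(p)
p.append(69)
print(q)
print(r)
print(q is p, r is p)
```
[1, 4, 7, 69]
[1, 4, 7]
True False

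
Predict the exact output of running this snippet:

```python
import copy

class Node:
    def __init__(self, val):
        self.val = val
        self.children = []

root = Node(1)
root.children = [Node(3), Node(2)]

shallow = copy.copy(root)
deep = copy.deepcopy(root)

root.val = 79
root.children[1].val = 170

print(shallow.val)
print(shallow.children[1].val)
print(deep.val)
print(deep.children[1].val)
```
1
170
1
2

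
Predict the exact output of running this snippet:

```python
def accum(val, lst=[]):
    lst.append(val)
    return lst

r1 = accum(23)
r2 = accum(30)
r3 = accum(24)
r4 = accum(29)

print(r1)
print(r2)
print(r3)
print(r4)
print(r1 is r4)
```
[23, 30, 24, 29]
[23, 30, 24, 29]
[23, 30, 24, 29]
[23, 30, 24, 29]
True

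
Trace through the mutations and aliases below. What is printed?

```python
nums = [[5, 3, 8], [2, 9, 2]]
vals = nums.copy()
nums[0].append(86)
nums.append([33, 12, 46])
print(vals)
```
[[5, 3, 8, 86], [2, 9, 2]]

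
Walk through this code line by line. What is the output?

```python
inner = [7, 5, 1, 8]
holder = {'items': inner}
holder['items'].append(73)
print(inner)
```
[7, 5, 1, 8, 73]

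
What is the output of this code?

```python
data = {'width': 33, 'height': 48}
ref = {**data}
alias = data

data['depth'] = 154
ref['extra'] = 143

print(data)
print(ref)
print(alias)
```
{'width': 33, 'height': 48, 'depth': 154}
{'width': 33, 'height': 48, 'extra': 143}
{'width': 33, 'height': 48, 'depth': 154}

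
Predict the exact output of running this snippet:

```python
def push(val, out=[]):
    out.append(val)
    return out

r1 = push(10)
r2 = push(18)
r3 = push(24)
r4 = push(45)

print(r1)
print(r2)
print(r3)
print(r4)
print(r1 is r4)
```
[10, 18, 24, 45]
[10, 18, 24, 45]
[10, 18, 24, 45]
[10, 18, 24, 45]
True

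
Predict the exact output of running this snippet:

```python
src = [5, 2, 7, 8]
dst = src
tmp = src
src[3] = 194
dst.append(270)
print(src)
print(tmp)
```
[5, 2, 7, 194, 270]
[5, 2, 7, 194, 270]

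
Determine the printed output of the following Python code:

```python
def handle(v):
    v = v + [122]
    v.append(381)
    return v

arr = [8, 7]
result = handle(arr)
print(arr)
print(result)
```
[8, 7]
[8, 7, 122, 381]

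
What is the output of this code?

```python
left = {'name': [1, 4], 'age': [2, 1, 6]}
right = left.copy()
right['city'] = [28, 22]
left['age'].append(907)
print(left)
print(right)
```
{'name': [1, 4], 'age': [2, 1, 6, 907]}
{'name': [1, 4], 'age': [2, 1, 6, 907], 'city': [28, 22]}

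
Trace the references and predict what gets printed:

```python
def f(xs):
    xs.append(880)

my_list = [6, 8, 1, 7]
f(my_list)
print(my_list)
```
[6, 8, 1, 7, 880]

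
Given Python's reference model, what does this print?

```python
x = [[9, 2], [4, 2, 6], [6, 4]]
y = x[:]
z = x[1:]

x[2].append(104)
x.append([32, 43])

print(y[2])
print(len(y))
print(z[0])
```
[6, 4, 104]
3
[4, 2, 6]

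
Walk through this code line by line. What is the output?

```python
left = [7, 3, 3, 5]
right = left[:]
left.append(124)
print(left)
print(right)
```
[7, 3, 3, 5, 124]
[7, 3, 3, 5]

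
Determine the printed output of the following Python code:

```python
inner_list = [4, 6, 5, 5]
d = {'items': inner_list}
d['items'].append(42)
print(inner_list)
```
[4, 6, 5, 5, 42]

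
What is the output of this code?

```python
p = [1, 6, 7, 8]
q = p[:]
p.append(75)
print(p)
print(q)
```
[1, 6, 7, 8, 75]
[1, 6, 7, 8]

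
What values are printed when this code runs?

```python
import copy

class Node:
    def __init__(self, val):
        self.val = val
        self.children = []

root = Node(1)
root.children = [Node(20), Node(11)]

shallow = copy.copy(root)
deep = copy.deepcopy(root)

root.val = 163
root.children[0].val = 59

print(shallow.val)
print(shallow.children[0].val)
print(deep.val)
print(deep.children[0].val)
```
1
59
1
20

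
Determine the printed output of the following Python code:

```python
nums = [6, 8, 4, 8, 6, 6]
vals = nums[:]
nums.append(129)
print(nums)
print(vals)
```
[6, 8, 4, 8, 6, 6, 129]
[6, 8, 4, 8, 6, 6]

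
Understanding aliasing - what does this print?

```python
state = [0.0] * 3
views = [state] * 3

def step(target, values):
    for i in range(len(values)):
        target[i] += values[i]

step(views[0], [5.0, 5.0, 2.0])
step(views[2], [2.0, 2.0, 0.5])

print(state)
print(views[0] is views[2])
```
[7.0, 7.0, 2.5]
True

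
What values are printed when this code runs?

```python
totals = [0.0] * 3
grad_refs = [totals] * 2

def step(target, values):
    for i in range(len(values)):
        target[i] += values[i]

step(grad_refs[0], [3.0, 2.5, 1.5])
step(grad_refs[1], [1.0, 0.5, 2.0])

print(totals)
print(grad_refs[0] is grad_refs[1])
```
[4.0, 3.0, 3.5]
True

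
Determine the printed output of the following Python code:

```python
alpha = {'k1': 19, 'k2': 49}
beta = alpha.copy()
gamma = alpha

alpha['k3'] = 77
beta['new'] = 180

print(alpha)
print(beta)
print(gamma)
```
{'k1': 19, 'k2': 49, 'k3': 77}
{'k1': 19, 'k2': 49, 'new': 180}
{'k1': 19, 'k2': 49, 'k3': 77}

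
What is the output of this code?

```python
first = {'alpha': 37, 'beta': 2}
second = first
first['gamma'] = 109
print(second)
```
{'alpha': 37, 'beta': 2, 'gamma': 109}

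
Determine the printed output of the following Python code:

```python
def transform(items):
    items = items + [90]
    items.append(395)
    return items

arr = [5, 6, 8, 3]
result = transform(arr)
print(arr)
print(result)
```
[5, 6, 8, 3]
[5, 6, 8, 3, 90, 395]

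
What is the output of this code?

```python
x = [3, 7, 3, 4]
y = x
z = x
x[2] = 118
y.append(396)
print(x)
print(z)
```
[3, 7, 118, 4, 396]
[3, 7, 118, 4, 396]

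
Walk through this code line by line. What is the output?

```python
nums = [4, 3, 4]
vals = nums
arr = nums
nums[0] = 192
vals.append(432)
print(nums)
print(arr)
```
[192, 3, 4, 432]
[192, 3, 4, 432]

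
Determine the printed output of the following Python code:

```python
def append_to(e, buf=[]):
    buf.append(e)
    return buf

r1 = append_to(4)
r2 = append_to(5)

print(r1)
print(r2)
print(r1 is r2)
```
[4, 5]
[4, 5]
True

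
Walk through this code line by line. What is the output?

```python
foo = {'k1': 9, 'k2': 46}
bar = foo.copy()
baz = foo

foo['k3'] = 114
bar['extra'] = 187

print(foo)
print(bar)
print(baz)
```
{'k1': 9, 'k2': 46, 'k3': 114}
{'k1': 9, 'k2': 46, 'extra': 187}
{'k1': 9, 'k2': 46, 'k3': 114}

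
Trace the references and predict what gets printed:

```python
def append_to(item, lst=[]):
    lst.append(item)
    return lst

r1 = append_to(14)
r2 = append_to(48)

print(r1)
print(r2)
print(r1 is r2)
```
[14, 48]
[14, 48]
True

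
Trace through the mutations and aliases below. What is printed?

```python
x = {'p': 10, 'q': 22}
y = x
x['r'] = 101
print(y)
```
{'p': 10, 'q': 22, 'r': 101}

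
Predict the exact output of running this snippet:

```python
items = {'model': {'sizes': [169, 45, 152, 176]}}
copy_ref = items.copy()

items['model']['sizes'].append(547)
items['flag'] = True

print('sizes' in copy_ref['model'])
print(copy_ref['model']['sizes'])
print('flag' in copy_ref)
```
True
[169, 45, 152, 176, 547]
False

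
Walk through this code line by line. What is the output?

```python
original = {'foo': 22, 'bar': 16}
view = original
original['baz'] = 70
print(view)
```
{'foo': 22, 'bar': 16, 'baz': 70}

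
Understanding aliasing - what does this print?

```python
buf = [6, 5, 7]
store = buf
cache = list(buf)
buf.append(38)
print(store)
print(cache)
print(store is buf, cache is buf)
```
[6, 5, 7, 38]
[6, 5, 7]
True False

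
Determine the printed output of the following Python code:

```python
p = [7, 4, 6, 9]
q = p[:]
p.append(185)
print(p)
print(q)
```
[7, 4, 6, 9, 185]
[7, 4, 6, 9]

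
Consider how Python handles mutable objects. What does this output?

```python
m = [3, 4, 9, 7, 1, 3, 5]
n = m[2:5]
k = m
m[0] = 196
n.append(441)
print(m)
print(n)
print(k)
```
[196, 4, 9, 7, 1, 3, 5]
[9, 7, 1, 441]
[196, 4, 9, 7, 1, 3, 5]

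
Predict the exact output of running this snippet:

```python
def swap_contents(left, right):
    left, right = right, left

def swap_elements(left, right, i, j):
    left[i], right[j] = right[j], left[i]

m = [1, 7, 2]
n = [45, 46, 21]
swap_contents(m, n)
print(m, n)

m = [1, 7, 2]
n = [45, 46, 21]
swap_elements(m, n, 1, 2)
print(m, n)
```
[1, 7, 2] [45, 46, 21]
[1, 21, 2] [45, 46, 7]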